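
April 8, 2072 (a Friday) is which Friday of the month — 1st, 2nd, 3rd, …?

Day 8 falls in week ⌈8/7⌉ of the month.
Days 1–7 hold the 1st Friday, 8–14 the 2nd, 15–21 the 3rd, 22–28 the 4th, 29–31 the 5th.
8 is in the range for the 2nd.

2nd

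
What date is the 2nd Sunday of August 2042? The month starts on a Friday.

August 10, 2042

August 2042 begins on a Friday, so the first Sunday is August 3 (2 days later).
The 2nd Sunday is 1 weeks later: 3 + 7 = 10.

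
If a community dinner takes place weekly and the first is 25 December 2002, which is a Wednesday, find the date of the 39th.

The 39th occurrence is 38 intervals after the first: 38 × 7 = 266 days after 25 December 2002.
December has 31 days — 6 days to the end of December leaves 260.
January has 31 days (229 left).
February has 28 days (201 left).
March has 31 days (170 left).
April has 30 days (140 left).
May has 31 days (109 left).
June has 30 days (79 left).
July has 31 days (48 left).
August has 31 days (17 left).
17 days into September → 17 September 2003.

17 September 2003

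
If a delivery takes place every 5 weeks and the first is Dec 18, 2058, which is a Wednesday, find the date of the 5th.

The 5th occurrence is 4 intervals after the first: 4 × 35 = 140 days after Dec 18, 2058.
Dec has 31 days — 13 days to the end of Dec leaves 127.
Jan has 31 days (96 left).
Feb has 28 days (68 left).
Mar has 31 days (37 left).
Apr has 30 days (7 left).
7 days into May → May 7, 2059.

May 7, 2059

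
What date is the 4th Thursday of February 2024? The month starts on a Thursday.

February 2024 begins on a Thursday, so the first Thursday is February 1.
The 4th Thursday is 3 weeks later: 1 + 21 = 22.

February 22, 2024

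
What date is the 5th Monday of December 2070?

The first Monday of December 2070 is December 1.
The 5th Monday is 4 weeks later: 1 + 28 = 29.

December 29, 2070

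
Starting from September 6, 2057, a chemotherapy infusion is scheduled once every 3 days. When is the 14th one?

October 15, 2057

The 14th occurrence is 13 intervals after the first: 13 × 3 = 39 days after September 6, 2057.
September has 30 days — 24 days to the end of September leaves 15.
15 days into October → October 15, 2057.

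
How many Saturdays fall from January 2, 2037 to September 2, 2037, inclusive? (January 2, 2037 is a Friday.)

35

January 2, 2037 is a Friday; the first Saturday on or after it is January 3, 2037 (1 day later).
From January 3, 2037 to September 2, 2037: 28 + 28 + 31 + 30 + 31 + 30 + 31 + 31 + 2 = 242 days (rest of January, February, March, April, May, June, July, August, September).
242 ÷ 7 = 34 full weeks with remainder 4, so 34 more Saturdays after the first → 35.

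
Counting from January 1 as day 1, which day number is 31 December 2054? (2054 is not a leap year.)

Days in months before December: 31 + 28 + 31 + 30 + 31 + 30 + 31 + 31 + 30 + 31 + 30 = 334.
Plus 31 days into December → day 365.

365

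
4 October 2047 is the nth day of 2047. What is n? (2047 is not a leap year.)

277

Days in months before October: 31 + 28 + 31 + 30 + 31 + 30 + 31 + 31 + 30 = 273.
Plus 4 days into October → day 277.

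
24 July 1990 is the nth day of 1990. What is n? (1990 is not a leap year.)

205

Days in months before July: 31 + 28 + 31 + 30 + 31 + 30 = 181.
Plus 24 days into July → day 205.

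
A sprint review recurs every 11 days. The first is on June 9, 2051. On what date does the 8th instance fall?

August 25, 2051

The 8th occurrence is 7 intervals after the first: 7 × 11 = 77 days after June 9, 2051.
June has 30 days — 21 days to the end of June leaves 56.
July has 31 days (25 left).
25 days into August → August 25, 2051.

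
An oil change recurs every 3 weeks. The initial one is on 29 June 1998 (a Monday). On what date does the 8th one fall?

23 November 1998

The 8th occurrence is 7 intervals after the first: 7 × 21 = 147 days after 29 June 1998.
June has 30 days — 1 day to the end of June leaves 146.
July has 31 days (115 left).
August has 31 days (84 left).
September has 30 days (54 left).
October has 31 days (23 left).
23 days into November → 23 November 1998.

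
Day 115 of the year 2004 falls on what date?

April 24, 2004

January has 31 days (115 − 31 = 84 remain).
February has 29 days (84 − 29 = 55 remain).
March has 31 days (55 − 31 = 24 remain).
24 into April → April 24.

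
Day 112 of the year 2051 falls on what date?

22 April 2051

January has 31 days (112 − 31 = 81 remain).
February has 28 days (81 − 28 = 53 remain).
March has 31 days (53 − 31 = 22 remain).
22 into April → April 22.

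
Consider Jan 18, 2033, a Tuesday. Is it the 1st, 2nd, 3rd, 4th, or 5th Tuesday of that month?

3rd

Day 18 falls in week ⌈18/7⌉ of the month.
Days 1–7 hold the 1st Tuesday, 8–14 the 2nd, 15–21 the 3rd, 22–28 the 4th, 29–31 the 5th.
18 is in the range for the 3rd.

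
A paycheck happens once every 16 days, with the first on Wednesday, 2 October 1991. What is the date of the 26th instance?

5 November 1992

The 26th occurrence is 25 intervals after the first: 25 × 16 = 400 days after 2 October 1991.
October has 31 days — 29 days to the end of October leaves 371.
November has 30 days (341 left).
December has 31 days (310 left).
January has 31 days (279 left).
February has 29 days (250 left).
March has 31 days (219 left).
April has 30 days (189 left).
May has 31 days (158 left).
June has 30 days (128 left).
July has 31 days (97 left).
August has 31 days (66 left).
September has 30 days (36 left).
October has 31 days (5 left).
5 days into November → 5 November 1992.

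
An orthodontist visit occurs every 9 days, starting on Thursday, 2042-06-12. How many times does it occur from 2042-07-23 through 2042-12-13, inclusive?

16

Occurrences land 9·i days after 2042-06-12 for i = 0, 1, 2, …
2042-07-23 is 41 days after the start; 41 ÷ 9 = 4 remainder 5; since the remainder is 5, round up to i = 5. First occurrence in the window: #6 on 2042-07-27 (5×9 = 45 days in).
2042-12-13 is 184 days after the start; 184 ÷ 9 = 20 remainder 4. Last occurrence in the window: #21 on 2042-12-09.
Occurrences #6 through #21: 16 in total.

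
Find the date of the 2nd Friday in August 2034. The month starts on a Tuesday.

August 2034 begins on a Tuesday, so the first Friday is August 4 (3 days later).
The 2nd Friday is 1 weeks later: 4 + 7 = 11.

11 August 2034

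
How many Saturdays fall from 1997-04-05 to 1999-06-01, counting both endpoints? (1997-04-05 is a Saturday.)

113

1997-04-05 is a Saturday; the first Saturday on or after it is 1997-04-05.
From 1997-04-05 to 1999-06-01: 270 + 365 + 152 = 787 days (rest of 1997, 1998, to 1999-06-01 in 1999).
787 ÷ 7 = 112 full weeks with remainder 3, so 112 more Saturdays after the first → 113.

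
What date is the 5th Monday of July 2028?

July 31, 2028

July 2028 begins on a Saturday, so the first Monday is July 3 (2 days later).
The 5th Monday is 4 weeks later: 3 + 28 = 31.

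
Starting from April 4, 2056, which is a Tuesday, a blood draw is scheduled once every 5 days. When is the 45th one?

The 45th occurrence is 44 intervals after the first: 44 × 5 = 220 days after April 4, 2056.
April has 30 days — 26 days to the end of April leaves 194.
May has 31 days (163 left).
June has 30 days (133 left).
July has 31 days (102 left).
August has 31 days (71 left).
September has 30 days (41 left).
October has 31 days (10 left).
10 days into November → November 10, 2056.

November 10, 2056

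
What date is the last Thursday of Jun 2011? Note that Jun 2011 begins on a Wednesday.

Jun 30, 2011

Jun 2011 begins on a Wednesday, so the first Thursday is Jun 2 (1 day later).
Jun 2011 has 30 days. Adding weeks: 2, 9, 16, 23, 30 — the last one ≤ 30 is the 30th.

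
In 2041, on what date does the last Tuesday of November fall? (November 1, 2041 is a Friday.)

2041-11-26

November 2041 begins on a Friday, so the first Tuesday is November 5 (4 days later).
November 2041 has 30 days. Adding weeks: 5, 12, 19, 26 — the last one ≤ 30 is the 26th.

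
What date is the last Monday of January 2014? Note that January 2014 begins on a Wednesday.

27 January 2014

January 2014 begins on a Wednesday, so the first Monday is January 6 (5 days later).
January 2014 has 31 days. Adding weeks: 6, 13, 20, 27 — the last one ≤ 31 is the 27th.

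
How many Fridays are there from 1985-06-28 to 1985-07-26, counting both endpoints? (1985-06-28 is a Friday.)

1985-06-28 is a Friday; the first Friday on or after it is 1985-06-28.
From 1985-06-28 to 1985-07-26: 2 + 26 = 28 days (rest of June, July).
28 ÷ 7 = 4 full weeks with remainder 0, so 4 more Fridays after the first → 5.

5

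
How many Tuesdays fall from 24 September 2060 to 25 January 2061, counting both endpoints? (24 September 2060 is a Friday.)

18

24 September 2060 is a Friday; the first Tuesday on or after it is 28 September 2060 (4 days later).
From 28 September 2060 to 25 January 2061: 2 + 31 + 30 + 31 + 25 = 119 days (rest of September, October, November, December, January).
119 ÷ 7 = 17 full weeks with remainder 0, so 17 more Tuesdays after the first → 18.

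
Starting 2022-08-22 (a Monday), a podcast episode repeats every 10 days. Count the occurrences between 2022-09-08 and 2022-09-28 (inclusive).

Occurrences land 10·i days after 2022-08-22 for i = 0, 1, 2, …
2022-09-08 is 17 days after the start; 17 ÷ 10 = 1 remainder 7; since the remainder is 7, round up to i = 2. First occurrence in the window: #3 on 2022-09-11 (2×10 = 20 days in).
2022-09-28 is 37 days after the start; 37 ÷ 10 = 3 remainder 7. Last occurrence in the window: #4 on 2022-09-21.
Occurrences #3 through #4: 2 in total.

2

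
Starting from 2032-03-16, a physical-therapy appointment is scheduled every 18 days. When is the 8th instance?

The 8th occurrence is 7 intervals after the first: 7 × 18 = 126 days after 2032-03-16.
March has 31 days — 15 days to the end of March leaves 111.
April has 30 days (81 left).
May has 31 days (50 left).
June has 30 days (20 left).
20 days into July → 2032-07-20.

2032-07-20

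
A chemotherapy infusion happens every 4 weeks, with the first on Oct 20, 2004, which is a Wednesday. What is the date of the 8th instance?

The 8th occurrence is 7 intervals after the first: 7 × 28 = 196 days after Oct 20, 2004.
Oct has 31 days — 11 days to the end of Oct leaves 185.
Nov has 30 days (155 left).
Dec has 31 days (124 left).
Jan has 31 days (93 left).
Feb has 28 days (65 left).
Mar has 31 days (34 left).
Apr has 30 days (4 left).
4 days into May → May 4, 2005.

May 4, 2005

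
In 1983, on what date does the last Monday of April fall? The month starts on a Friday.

April 1983 begins on a Friday, so the first Monday is April 4 (3 days later).
April 1983 has 30 days. Adding weeks: 4, 11, 18, 25 — the last one ≤ 30 is the 25th.

April 25, 1983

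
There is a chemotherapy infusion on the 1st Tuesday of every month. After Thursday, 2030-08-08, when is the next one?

August 2030 starts on a Thursday, so its 1st Tuesday is 2030-08-06 (5 days in).
That is not after 2030-08-08, so look at September 2030.
September 2030 starts on a Sunday, so its 1st Tuesday is 2030-09-03 (2 days in).

2030-09-03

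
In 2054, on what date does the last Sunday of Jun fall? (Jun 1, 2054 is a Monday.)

Jun 28, 2054

Jun 2054 begins on a Monday, so the first Sunday is Jun 7 (6 days later).
Jun 2054 has 30 days. Adding weeks: 7, 14, 21, 28 — the last one ≤ 30 is the 28th.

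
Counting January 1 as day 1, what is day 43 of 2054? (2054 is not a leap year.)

January has 31 days (43 − 31 = 12 remain).
12 into February → February 12.

2054-02-12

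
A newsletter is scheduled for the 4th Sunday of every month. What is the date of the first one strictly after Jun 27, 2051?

Jun 2051 starts on a Thursday; its first Sunday is the 4th, so the 4th Sunday is the 25th — Jun 25, 2051.
That is not after Jun 27, 2051, so look at Jul 2051.
Jul 2051 starts on a Saturday; its first Sunday is the 2nd, so the 4th Sunday is the 23rd — Jul 23, 2051.

Jul 23, 2051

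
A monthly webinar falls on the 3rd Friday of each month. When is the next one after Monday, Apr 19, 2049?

May 21, 2049

Apr 2049 starts on a Thursday; its first Friday is the 2nd, so the 3rd Friday is the 16th — Apr 16, 2049.
That is not after Apr 19, 2049, so look at May 2049.
May 2049 starts on a Saturday; its first Friday is the 7th, so the 3rd Friday is the 21st — May 21, 2049.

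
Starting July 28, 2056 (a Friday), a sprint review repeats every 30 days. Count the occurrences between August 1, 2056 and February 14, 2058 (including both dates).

18

Occurrences land 30·i days after July 28, 2056 for i = 0, 1, 2, …
August 1, 2056 is 4 days after the start; 4 ÷ 30 = 0 remainder 4; since the remainder is 4, round up to i = 1. First occurrence in the window: #2 on August 27, 2056 (1×30 = 30 days in).
February 14, 2058 is 566 days after the start; 566 ÷ 30 = 18 remainder 26. Last occurrence in the window: #19 on January 19, 2058.
Occurrences #2 through #19: 18 in total.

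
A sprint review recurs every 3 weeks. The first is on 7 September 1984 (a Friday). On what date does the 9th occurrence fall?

22 February 1985

The 9th occurrence is 8 intervals after the first: 8 × 21 = 168 days after 7 September 1984.
September has 30 days — 23 days to the end of September leaves 145.
October has 31 days (114 left).
November has 30 days (84 left).
December has 31 days (53 left).
January has 31 days (22 left).
22 days into February → 22 February 1985.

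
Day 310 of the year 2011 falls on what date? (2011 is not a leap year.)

Nov 6, 2011

Jan has 31 days (310 − 31 = 279 remain).
Feb has 28 days (279 − 28 = 251 remain).
Mar has 31 days (251 − 31 = 220 remain).
Apr has 30 days (220 − 30 = 190 remain).
May has 31 days (190 − 31 = 159 remain).
Jun has 30 days (159 − 30 = 129 remain).
Jul has 31 days (129 − 31 = 98 remain).
Aug has 31 days (98 − 31 = 67 remain).
Sep has 30 days (67 − 30 = 37 remain).
Oct has 31 days (37 − 31 = 6 remain).
6 into Nov → Nov 6.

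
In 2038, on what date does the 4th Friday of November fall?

November 26, 2038

The first Friday of November 2038 is November 5.
The 4th Friday is 3 weeks later: 5 + 21 = 26.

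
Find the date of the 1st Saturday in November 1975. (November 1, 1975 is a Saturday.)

November 1975 begins on a Saturday, so the first Saturday is November 1.

November 1, 1975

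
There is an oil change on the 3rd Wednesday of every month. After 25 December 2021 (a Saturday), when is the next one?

19 January 2022

December 2021 starts on a Wednesday; its first Wednesday is the 1st, so the 3rd Wednesday is the 15th — 15 December 2021.
That is not after 25 December 2021, so look at January 2022.
January 2022 starts on a Saturday; its first Wednesday is the 5th, so the 3rd Wednesday is the 19th — 19 January 2022.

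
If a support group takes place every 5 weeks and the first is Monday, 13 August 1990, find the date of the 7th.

The 7th occurrence is 6 intervals after the first: 6 × 35 = 210 days after 13 August 1990.
August has 31 days — 18 days to the end of August leaves 192.
September has 30 days (162 left).
October has 31 days (131 left).
November has 30 days (101 left).
December has 31 days (70 left).
January has 31 days (39 left).
February has 28 days (11 left).
11 days into March → 11 March 1991.

11 March 1991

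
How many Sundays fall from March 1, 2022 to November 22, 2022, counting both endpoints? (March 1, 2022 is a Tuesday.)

38

March 1, 2022 is a Tuesday; the first Sunday on or after it is March 6, 2022 (5 days later).
From March 6, 2022 to November 22, 2022: 25 + 30 + 31 + 30 + 31 + 31 + 30 + 31 + 22 = 261 days (rest of March, April, May, June, July, August, September, October, November).
261 ÷ 7 = 37 full weeks with remainder 2, so 37 more Sundays after the first → 38.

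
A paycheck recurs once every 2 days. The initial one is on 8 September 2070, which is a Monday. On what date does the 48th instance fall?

The 48th occurrence is 47 intervals after the first: 47 × 2 = 94 days after 8 September 2070.
September has 30 days — 22 days to the end of September leaves 72.
October has 31 days (41 left).
November has 30 days (11 left).
11 days into December → 11 December 2070.

11 December 2070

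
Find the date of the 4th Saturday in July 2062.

July 2062 begins on a Saturday, so the first Saturday is July 1.
The 4th Saturday is 3 weeks later: 1 + 21 = 22.

July 22, 2062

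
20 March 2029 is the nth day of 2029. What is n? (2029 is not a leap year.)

79

Days in months before March: 31 + 28 = 59.
Plus 20 days into March → day 79.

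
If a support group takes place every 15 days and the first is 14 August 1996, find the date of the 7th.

12 November 1996

The 7th occurrence is 6 intervals after the first: 6 × 15 = 90 days after 14 August 1996.
August has 31 days — 17 days to the end of August leaves 73.
September has 30 days (43 left).
October has 31 days (12 left).
12 days into November → 12 November 1996.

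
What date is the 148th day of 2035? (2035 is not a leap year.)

January has 31 days (148 − 31 = 117 remain).
February has 28 days (117 − 28 = 89 remain).
March has 31 days (89 − 31 = 58 remain).
April has 30 days (58 − 30 = 28 remain).
28 into May → May 28.

28 May 2035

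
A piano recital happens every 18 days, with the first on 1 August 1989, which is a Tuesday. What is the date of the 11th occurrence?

28 January 1990

The 11th occurrence is 10 intervals after the first: 10 × 18 = 180 days after 1 August 1989.
August has 31 days — 30 days to the end of August leaves 150.
September has 30 days (120 left).
October has 31 days (89 left).
November has 30 days (59 left).
December has 31 days (28 left).
28 days into January → 28 January 1990.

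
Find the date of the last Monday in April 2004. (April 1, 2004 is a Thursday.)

April 2004 begins on a Thursday, so the first Monday is April 5 (4 days later).
April 2004 has 30 days. Adding weeks: 5, 12, 19, 26 — the last one ≤ 30 is the 26th.

26 April 2004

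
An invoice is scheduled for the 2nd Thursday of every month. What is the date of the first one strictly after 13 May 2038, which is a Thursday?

May 2038 starts on a Saturday; its first Thursday is the 6th, so the 2nd Thursday is the 13th — 13 May 2038.
That is not after 13 May 2038, so look at June 2038.
June 2038 starts on a Tuesday; its first Thursday is the 3rd, so the 2nd Thursday is the 10th — 10 June 2038.

10 June 2038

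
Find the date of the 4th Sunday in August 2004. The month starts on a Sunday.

2004-08-22

August 2004 begins on a Sunday, so the first Sunday is August 1.
The 4th Sunday is 3 weeks later: 1 + 21 = 22.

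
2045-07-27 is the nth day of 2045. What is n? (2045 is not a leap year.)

208

Days in months before July: 31 + 28 + 31 + 30 + 31 + 30 = 181.
Plus 27 days into July → day 208.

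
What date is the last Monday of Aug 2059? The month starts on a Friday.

Aug 25, 2059

Aug 2059 begins on a Friday, so the first Monday is Aug 4 (3 days later).
Aug 2059 has 31 days. Adding weeks: 4, 11, 18, 25 — the last one ≤ 31 is the 25th.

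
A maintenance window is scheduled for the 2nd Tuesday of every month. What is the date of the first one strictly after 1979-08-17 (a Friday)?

August 1979 starts on a Wednesday; its first Tuesday is the 7th, so the 2nd Tuesday is the 14th — 1979-08-14.
That is not after 1979-08-17, so look at September 1979.
September 1979 starts on a Saturday; its first Tuesday is the 4th, so the 2nd Tuesday is the 11th — 1979-09-11.

1979-09-11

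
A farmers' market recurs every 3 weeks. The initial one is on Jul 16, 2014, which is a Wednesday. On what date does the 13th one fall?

Mar 25, 2015

The 13th occurrence is 12 intervals after the first: 12 × 21 = 252 days after Jul 16, 2014.
Jul has 31 days — 15 days to the end of Jul leaves 237.
Aug has 31 days (206 left).
Sep has 30 days (176 left).
Oct has 31 days (145 left).
Nov has 30 days (115 left).
Dec has 31 days (84 left).
Jan has 31 days (53 left).
Feb has 28 days (25 left).
25 days into Mar → Mar 25, 2015.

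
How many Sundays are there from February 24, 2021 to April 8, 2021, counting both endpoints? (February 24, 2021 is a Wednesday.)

February 24, 2021 is a Wednesday; the first Sunday on or after it is February 28, 2021 (4 days later).
From February 28, 2021 to April 8, 2021: 0 + 31 + 8 = 39 days (rest of February, March, April).
39 ÷ 7 = 5 full weeks with remainder 4, so 5 more Sundays after the first → 6.

6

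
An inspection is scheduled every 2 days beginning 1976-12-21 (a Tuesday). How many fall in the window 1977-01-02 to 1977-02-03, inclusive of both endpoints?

Occurrences land 2·i days after 1976-12-21 for i = 0, 1, 2, …
1977-01-02 is 12 days after the start; 12 ÷ 2 = 6 remainder 0. First occurrence in the window: #7 on 1977-01-02 (6×2 = 12 days in).
1977-02-03 is 44 days after the start; 44 ÷ 2 = 22 remainder 0. Last occurrence in the window: #23 on 1977-02-03.
Occurrences #7 through #23: 17 in total.

17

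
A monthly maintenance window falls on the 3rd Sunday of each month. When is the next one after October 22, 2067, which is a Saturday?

November 20, 2067

October 2067 starts on a Saturday; its first Sunday is the 2nd, so the 3rd Sunday is the 16th — October 16, 2067.
That is not after October 22, 2067, so look at November 2067.
November 2067 starts on a Tuesday; its first Sunday is the 6th, so the 3rd Sunday is the 20th — November 20, 2067.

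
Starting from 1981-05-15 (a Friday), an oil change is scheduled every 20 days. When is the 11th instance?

1981-12-01

The 11th occurrence is 10 intervals after the first: 10 × 20 = 200 days after 1981-05-15.
May has 31 days — 16 days to the end of May leaves 184.
June has 30 days (154 left).
July has 31 days (123 left).
August has 31 days (92 left).
September has 30 days (62 left).
October has 31 days (31 left).
November has 30 days (1 left).
1 day into December → 1981-12-01.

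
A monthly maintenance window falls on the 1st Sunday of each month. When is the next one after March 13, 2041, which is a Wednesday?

March 2041 starts on a Friday, so its 1st Sunday is March 3, 2041 (2 days in).
That is not after March 13, 2041, so look at April 2041.
April 2041 starts on a Monday, so its 1st Sunday is April 7, 2041 (6 days in).

April 7, 2041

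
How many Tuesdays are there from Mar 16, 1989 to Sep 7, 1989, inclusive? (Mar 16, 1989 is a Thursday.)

Mar 16, 1989 is a Thursday; the first Tuesday on or after it is Mar 21, 1989 (5 days later).
From Mar 21, 1989 to Sep 7, 1989: 10 + 30 + 31 + 30 + 31 + 31 + 7 = 170 days (rest of Mar, Apr, May, Jun, Jul, Aug, Sep).
170 ÷ 7 = 24 full weeks with remainder 2, so 24 more Tuesdays after the first → 25.

25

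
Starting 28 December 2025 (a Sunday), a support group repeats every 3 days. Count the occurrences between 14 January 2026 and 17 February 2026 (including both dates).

12

Occurrences land 3·i days after 28 December 2025 for i = 0, 1, 2, …
14 January 2026 is 17 days after the start; 17 ÷ 3 = 5 remainder 2; since the remainder is 2, round up to i = 6. First occurrence in the window: #7 on 15 January 2026 (6×3 = 18 days in).
17 February 2026 is 51 days after the start; 51 ÷ 3 = 17 remainder 0. Last occurrence in the window: #18 on 17 February 2026.
Occurrences #7 through #18: 12 in total.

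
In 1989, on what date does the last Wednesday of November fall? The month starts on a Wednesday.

November 1989 begins on a Wednesday, so the first Wednesday is November 1.
November 1989 has 30 days. Adding weeks: 1, 8, 15, 22, 29 — the last one ≤ 30 is the 29th.

November 29, 1989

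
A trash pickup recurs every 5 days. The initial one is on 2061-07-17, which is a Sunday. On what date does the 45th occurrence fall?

2062-02-22

The 45th occurrence is 44 intervals after the first: 44 × 5 = 220 days after 2061-07-17.
July has 31 days — 14 days to the end of July leaves 206.
August has 31 days (175 left).
September has 30 days (145 left).
October has 31 days (114 left).
November has 30 days (84 left).
December has 31 days (53 left).
January has 31 days (22 left).
22 days into February → 2062-02-22.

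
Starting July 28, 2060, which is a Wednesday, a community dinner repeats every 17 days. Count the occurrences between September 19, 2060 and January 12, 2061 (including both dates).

6

Occurrences land 17·i days after July 28, 2060 for i = 0, 1, 2, …
September 19, 2060 is 53 days after the start; 53 ÷ 17 = 3 remainder 2; since the remainder is 2, round up to i = 4. First occurrence in the window: #5 on October 4, 2060 (4×17 = 68 days in).
January 12, 2061 is 168 days after the start; 168 ÷ 17 = 9 remainder 15. Last occurrence in the window: #10 on December 28, 2060.
Occurrences #5 through #10: 6 in total.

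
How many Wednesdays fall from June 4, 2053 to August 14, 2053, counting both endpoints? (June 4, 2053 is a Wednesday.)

June 4, 2053 is a Wednesday; the first Wednesday on or after it is June 4, 2053.
From June 4, 2053 to August 14, 2053: 26 + 31 + 14 = 71 days (rest of June, July, August).
71 ÷ 7 = 10 full weeks with remainder 1, so 10 more Wednesdays after the first → 11.

11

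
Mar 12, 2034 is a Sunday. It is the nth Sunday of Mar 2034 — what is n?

Day 12 falls in week ⌈12/7⌉ of the month.
Days 1–7 hold the 1st Sunday, 8–14 the 2nd, 15–21 the 3rd, 22–28 the 4th, 29–31 the 5th.
12 is in the range for the 2nd.

2nd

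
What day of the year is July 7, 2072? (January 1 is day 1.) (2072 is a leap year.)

Days in months before July: 31 + 29 + 31 + 30 + 31 + 30 = 182.
Plus 7 days into July → day 189.

189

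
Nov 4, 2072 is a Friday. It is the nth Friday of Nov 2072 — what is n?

1st

Day 4 falls in week ⌈4/7⌉ of the month.
Days 1–7 hold the 1st Friday, 8–14 the 2nd, 15–21 the 3rd, 22–28 the 4th, 29–31 the 5th.
4 is in the range for the 1st.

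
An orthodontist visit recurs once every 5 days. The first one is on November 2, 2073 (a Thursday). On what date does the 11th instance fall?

December 22, 2073

The 11th occurrence is 10 intervals after the first: 10 × 5 = 50 days after November 2, 2073.
November has 30 days — 28 days to the end of November leaves 22.
22 days into December → December 22, 2073.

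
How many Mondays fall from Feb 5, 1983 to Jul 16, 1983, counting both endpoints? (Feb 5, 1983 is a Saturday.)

23

Feb 5, 1983 is a Saturday; the first Monday on or after it is Feb 7, 1983 (2 days later).
From Feb 7, 1983 to Jul 16, 1983: 21 + 31 + 30 + 31 + 30 + 16 = 159 days (rest of Feb, Mar, Apr, May, Jun, Jul).
159 ÷ 7 = 22 full weeks with remainder 5, so 22 more Mondays after the first → 23.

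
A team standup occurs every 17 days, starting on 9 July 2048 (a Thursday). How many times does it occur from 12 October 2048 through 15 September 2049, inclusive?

Occurrences land 17·i days after 9 July 2048 for i = 0, 1, 2, …
12 October 2048 is 95 days after the start; 95 ÷ 17 = 5 remainder 10; since the remainder is 10, round up to i = 6. First occurrence in the window: #7 on 19 October 2048 (6×17 = 102 days in).
15 September 2049 is 433 days after the start; 433 ÷ 17 = 25 remainder 8. Last occurrence in the window: #26 on 7 September 2049.
Occurrences #7 through #26: 20 in total.

20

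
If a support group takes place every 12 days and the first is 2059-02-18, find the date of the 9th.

2059-05-25

The 9th occurrence is 8 intervals after the first: 8 × 12 = 96 days after 2059-02-18.
February has 28 days — 10 days to the end of February leaves 86.
March has 31 days (55 left).
April has 30 days (25 left).
25 days into May → 2059-05-25.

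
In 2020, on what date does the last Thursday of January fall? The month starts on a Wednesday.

January 2020 begins on a Wednesday, so the first Thursday is January 2 (1 day later).
January 2020 has 31 days. Adding weeks: 2, 9, 16, 23, 30 — the last one ≤ 31 is the 30th.

30 January 2020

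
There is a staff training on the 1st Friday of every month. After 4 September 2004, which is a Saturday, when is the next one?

September 2004 starts on a Wednesday, so its 1st Friday is 3 September 2004 (2 days in).
That is not after 4 September 2004, so look at October 2004.
October 2004 starts on a Friday, so its 1st Friday is 1 October 2004.

1 October 2004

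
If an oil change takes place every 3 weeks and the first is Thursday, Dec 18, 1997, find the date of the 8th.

May 14, 1998

The 8th occurrence is 7 intervals after the first: 7 × 21 = 147 days after Dec 18, 1997.
Dec has 31 days — 13 days to the end of Dec leaves 134.
Jan has 31 days (103 left).
Feb has 28 days (75 left).
Mar has 31 days (44 left).
Apr has 30 days (14 left).
14 days into May → May 14, 1998.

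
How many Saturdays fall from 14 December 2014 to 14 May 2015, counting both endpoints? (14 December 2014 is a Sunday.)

21

14 December 2014 is a Sunday; the first Saturday on or after it is 20 December 2014 (6 days later).
From 20 December 2014 to 14 May 2015: 11 + 31 + 28 + 31 + 30 + 14 = 145 days (rest of December, January, February, March, April, May).
145 ÷ 7 = 20 full weeks with remainder 5, so 20 more Saturdays after the first → 21.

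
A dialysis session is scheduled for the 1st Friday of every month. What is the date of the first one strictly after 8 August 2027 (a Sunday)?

3 September 2027

August 2027 starts on a Sunday, so its 1st Friday is 6 August 2027 (5 days in).
That is not after 8 August 2027, so look at September 2027.
September 2027 starts on a Wednesday, so its 1st Friday is 3 September 2027 (2 days in).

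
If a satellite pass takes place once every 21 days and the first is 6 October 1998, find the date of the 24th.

The 24th occurrence is 23 intervals after the first: 23 × 21 = 483 days after 6 October 1998.
October has 31 days — 25 days to the end of October leaves 458.
From end of October to end of 1998 is 61 days (397 left).
1999 has 365 days (32 left).
January has 31 days (1 left).
1 day into February → 1 February 2000.

1 February 2000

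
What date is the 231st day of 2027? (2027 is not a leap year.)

Aug 19, 2027

Jan has 31 days (231 − 31 = 200 remain).
Feb has 28 days (200 − 28 = 172 remain).
Mar has 31 days (172 − 31 = 141 remain).
Apr has 30 days (141 − 30 = 111 remain).
May has 31 days (111 − 31 = 80 remain).
Jun has 30 days (80 − 30 = 50 remain).
Jul has 31 days (50 − 31 = 19 remain).
19 into Aug → Aug 19.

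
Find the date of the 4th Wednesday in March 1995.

March 1995 begins on a Wednesday, so the first Wednesday is March 1.
The 4th Wednesday is 3 weeks later: 1 + 21 = 22.

March 22, 1995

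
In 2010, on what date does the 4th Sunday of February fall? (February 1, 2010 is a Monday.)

February 2010 begins on a Monday, so the first Sunday is February 7 (6 days later).
The 4th Sunday is 3 weeks later: 7 + 21 = 28.

2010-02-28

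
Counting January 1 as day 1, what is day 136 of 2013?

January has 31 days (136 − 31 = 105 remain).
February has 28 days (105 − 28 = 77 remain).
March has 31 days (77 − 31 = 46 remain).
April has 30 days (46 − 30 = 16 remain).
16 into May → May 16.

May 16, 2013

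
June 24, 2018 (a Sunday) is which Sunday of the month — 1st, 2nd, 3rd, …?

4th

Day 24 falls in week ⌈24/7⌉ of the month.
Days 1–7 hold the 1st Sunday, 8–14 the 2nd, 15–21 the 3rd, 22–28 the 4th, 29–31 the 5th.
24 is in the range for the 4th.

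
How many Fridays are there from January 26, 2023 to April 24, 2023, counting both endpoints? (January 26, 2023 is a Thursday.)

January 26, 2023 is a Thursday; the first Friday on or after it is January 27, 2023 (1 day later).
From January 27, 2023 to April 24, 2023: 4 + 28 + 31 + 24 = 87 days (rest of January, February, March, April).
87 ÷ 7 = 12 full weeks with remainder 3, so 12 more Fridays after the first → 13.

13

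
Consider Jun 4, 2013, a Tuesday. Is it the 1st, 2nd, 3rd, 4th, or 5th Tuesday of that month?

Day 4 falls in week ⌈4/7⌉ of the month.
Days 1–7 hold the 1st Tuesday, 8–14 the 2nd, 15–21 the 3rd, 22–28 the 4th, 29–31 the 5th.
4 is in the range for the 1st.

1st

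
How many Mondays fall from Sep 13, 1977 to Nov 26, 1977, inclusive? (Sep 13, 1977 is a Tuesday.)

10

Sep 13, 1977 is a Tuesday; the first Monday on or after it is Sep 19, 1977 (6 days later).
From Sep 19, 1977 to Nov 26, 1977: 11 + 31 + 26 = 68 days (rest of Sep, Oct, Nov).
68 ÷ 7 = 9 full weeks with remainder 5, so 9 more Mondays after the first → 10.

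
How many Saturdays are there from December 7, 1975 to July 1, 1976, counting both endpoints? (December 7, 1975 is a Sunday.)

December 7, 1975 is a Sunday; the first Saturday on or after it is December 13, 1975 (6 days later).
From December 13, 1975 to July 1, 1976: 18 + 31 + 29 + 31 + 30 + 31 + 30 + 1 = 201 days (rest of December, January, February, March, April, May, June, July).
201 ÷ 7 = 28 full weeks with remainder 5, so 28 more Saturdays after the first → 29.

29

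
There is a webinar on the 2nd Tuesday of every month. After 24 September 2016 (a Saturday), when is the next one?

September 2016 starts on a Thursday; its first Tuesday is the 6th, so the 2nd Tuesday is the 13th — 13 September 2016.
That is not after 24 September 2016, so look at October 2016.
October 2016 starts on a Saturday; its first Tuesday is the 4th, so the 2nd Tuesday is the 11th — 11 October 2016.

11 October 2016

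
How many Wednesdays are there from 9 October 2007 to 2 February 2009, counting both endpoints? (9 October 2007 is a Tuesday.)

9 October 2007 is a Tuesday; the first Wednesday on or after it is 10 October 2007 (1 day later).
From 10 October 2007 to 2 February 2009: 82 + 366 + 33 = 481 days (rest of 2007, 2008, to 2 February 2009 in 2009).
481 ÷ 7 = 68 full weeks with remainder 5, so 68 more Wednesdays after the first → 69.

69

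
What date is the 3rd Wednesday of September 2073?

The first Wednesday of September 2073 is September 6.
The 3rd Wednesday is 2 weeks later: 6 + 14 = 20.

September 20, 2073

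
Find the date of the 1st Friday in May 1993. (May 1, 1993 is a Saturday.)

May 7, 1993

May 1993 begins on a Saturday, so the first Friday is May 7 (6 days later).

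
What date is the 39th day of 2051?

January has 31 days (39 − 31 = 8 remain).
8 into February → February 8.

8 February 2051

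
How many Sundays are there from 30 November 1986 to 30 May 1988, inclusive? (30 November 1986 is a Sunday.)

79

30 November 1986 is a Sunday; the first Sunday on or after it is 30 November 1986.
From 30 November 1986 to 30 May 1988: 31 + 365 + 151 = 547 days (rest of 1986, 1987, to 30 May 1988 in 1988).
547 ÷ 7 = 78 full weeks with remainder 1, so 78 more Sundays after the first → 79.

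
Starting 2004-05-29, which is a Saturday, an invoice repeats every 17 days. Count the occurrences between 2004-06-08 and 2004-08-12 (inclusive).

Occurrences land 17·i days after 2004-05-29 for i = 0, 1, 2, …
2004-06-08 is 10 days after the start; 10 ÷ 17 = 0 remainder 10; since the remainder is 10, round up to i = 1. First occurrence in the window: #2 on 2004-06-15 (1×17 = 17 days in).
2004-08-12 is 75 days after the start; 75 ÷ 17 = 4 remainder 7. Last occurrence in the window: #5 on 2004-08-05.
Occurrences #2 through #5: 4 in total.

4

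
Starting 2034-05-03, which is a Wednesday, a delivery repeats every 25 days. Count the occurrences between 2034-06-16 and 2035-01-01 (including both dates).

8

Occurrences land 25·i days after 2034-05-03 for i = 0, 1, 2, …
2034-06-16 is 44 days after the start; 44 ÷ 25 = 1 remainder 19; since the remainder is 19, round up to i = 2. First occurrence in the window: #3 on 2034-06-22 (2×25 = 50 days in).
2035-01-01 is 243 days after the start; 243 ÷ 25 = 9 remainder 18. Last occurrence in the window: #10 on 2034-12-14.
Occurrences #3 through #10: 8 in total.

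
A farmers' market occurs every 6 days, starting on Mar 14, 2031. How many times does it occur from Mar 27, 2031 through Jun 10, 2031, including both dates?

Occurrences land 6·i days after Mar 14, 2031 for i = 0, 1, 2, …
Mar 27, 2031 is 13 days after the start; 13 ÷ 6 = 2 remainder 1; since the remainder is 1, round up to i = 3. First occurrence in the window: #4 on Apr 1, 2031 (3×6 = 18 days in).
Jun 10, 2031 is 88 days after the start; 88 ÷ 6 = 14 remainder 4. Last occurrence in the window: #15 on Jun 6, 2031.
Occurrences #4 through #15: 12 in total.

12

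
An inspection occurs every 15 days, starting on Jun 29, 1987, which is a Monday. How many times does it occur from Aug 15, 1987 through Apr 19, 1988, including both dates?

Occurrences land 15·i days after Jun 29, 1987 for i = 0, 1, 2, …
Aug 15, 1987 is 47 days after the start; 47 ÷ 15 = 3 remainder 2; since the remainder is 2, round up to i = 4. First occurrence in the window: #5 on Aug 28, 1987 (4×15 = 60 days in).
Apr 19, 1988 is 295 days after the start; 295 ÷ 15 = 19 remainder 10. Last occurrence in the window: #20 on Apr 9, 1988.
Occurrences #5 through #20: 16 in total.

16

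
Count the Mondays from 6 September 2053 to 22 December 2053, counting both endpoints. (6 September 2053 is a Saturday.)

16

6 September 2053 is a Saturday; the first Monday on or after it is 8 September 2053 (2 days later).
From 8 September 2053 to 22 December 2053: 22 + 31 + 30 + 22 = 105 days (rest of September, October, November, December).
105 ÷ 7 = 15 full weeks with remainder 0, so 15 more Mondays after the first → 16.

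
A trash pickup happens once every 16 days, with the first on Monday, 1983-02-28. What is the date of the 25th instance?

The 25th occurrence is 24 intervals after the first: 24 × 16 = 384 days after 1983-02-28.
February has 28 days — 0 days to the end of February leaves 384.
March has 31 days (353 left).
April has 30 days (323 left).
May has 31 days (292 left).
June has 30 days (262 left).
July has 31 days (231 left).
August has 31 days (200 left).
September has 30 days (170 left).
October has 31 days (139 left).
November has 30 days (109 left).
December has 31 days (78 left).
January has 31 days (47 left).
February has 29 days (18 left).
18 days into March → 1984-03-18.

1984-03-18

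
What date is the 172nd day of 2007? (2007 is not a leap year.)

21 June 2007

January has 31 days (172 − 31 = 141 remain).
February has 28 days (141 − 28 = 113 remain).
March has 31 days (113 − 31 = 82 remain).
April has 30 days (82 − 30 = 52 remain).
May has 31 days (52 − 31 = 21 remain).
21 into June → June 21.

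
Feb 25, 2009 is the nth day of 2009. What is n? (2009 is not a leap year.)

56

Days in months before Feb: 31 = 31.
Plus 25 days into Feb → day 56.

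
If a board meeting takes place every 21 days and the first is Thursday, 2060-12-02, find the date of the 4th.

2061-02-03

The 4th occurrence is 3 intervals after the first: 3 × 21 = 63 days after 2060-12-02.
December has 31 days — 29 days to the end of December leaves 34.
January has 31 days (3 left).
3 days into February → 2061-02-03.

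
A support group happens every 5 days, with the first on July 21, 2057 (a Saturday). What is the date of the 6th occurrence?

August 15, 2057

The 6th occurrence is 5 intervals after the first: 5 × 5 = 25 days after July 21, 2057.
July has 31 days — 10 days to the end of July leaves 15.
15 days into August → August 15, 2057.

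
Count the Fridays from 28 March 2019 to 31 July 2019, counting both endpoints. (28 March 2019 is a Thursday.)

18

28 March 2019 is a Thursday; the first Friday on or after it is 29 March 2019 (1 day later).
From 29 March 2019 to 31 July 2019: 2 + 30 + 31 + 30 + 31 = 124 days (rest of March, April, May, June, July).
124 ÷ 7 = 17 full weeks with remainder 5, so 17 more Fridays after the first → 18.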